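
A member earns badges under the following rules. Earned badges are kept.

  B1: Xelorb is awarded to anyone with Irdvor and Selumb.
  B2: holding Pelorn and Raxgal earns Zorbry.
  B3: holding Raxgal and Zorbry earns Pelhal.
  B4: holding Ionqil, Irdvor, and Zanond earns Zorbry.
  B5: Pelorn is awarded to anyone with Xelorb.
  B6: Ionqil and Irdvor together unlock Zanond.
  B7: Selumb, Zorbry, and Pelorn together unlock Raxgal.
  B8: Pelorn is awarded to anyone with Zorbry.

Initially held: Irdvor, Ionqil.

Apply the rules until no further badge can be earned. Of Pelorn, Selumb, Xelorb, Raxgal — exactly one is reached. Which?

With Ionqil and Irdvor, Zanond is earned (B6).
With Ionqil, Irdvor, and Zanond, Zorbry is earned (B4).
With Zorbry, Pelorn is earned (B8).
No rule produces Selumb, and it is not given. Raxgal would need Selumb, Zorbry, and Pelorn (B7), but Selumb is never earned. Xelorb would need Irdvor and Selumb (B1), but Selumb is never earned.

Pelorn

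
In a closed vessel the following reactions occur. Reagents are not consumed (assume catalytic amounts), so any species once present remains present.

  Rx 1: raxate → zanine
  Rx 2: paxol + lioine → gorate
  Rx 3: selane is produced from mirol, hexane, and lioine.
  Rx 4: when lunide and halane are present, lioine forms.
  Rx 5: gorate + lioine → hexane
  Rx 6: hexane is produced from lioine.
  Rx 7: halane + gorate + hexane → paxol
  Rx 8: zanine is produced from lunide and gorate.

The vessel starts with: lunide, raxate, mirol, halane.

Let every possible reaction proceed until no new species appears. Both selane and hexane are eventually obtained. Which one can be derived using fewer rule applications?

hexane: lunide and halane present → lioine forms (Rx 4). lioine present → hexane forms (Rx 6). [2 rule applications]
selane: lunide and halane present → lioine forms (Rx 4). lioine present → hexane forms (Rx 6). mirol, hexane, and lioine present → selane forms (Rx 3). [3 rule applications]
hexane needs fewer.

hexane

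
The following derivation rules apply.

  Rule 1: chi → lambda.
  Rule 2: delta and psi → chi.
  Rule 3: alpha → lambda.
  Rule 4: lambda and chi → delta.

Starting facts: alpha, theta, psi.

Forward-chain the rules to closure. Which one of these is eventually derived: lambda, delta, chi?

lambda

From alpha, Rule 3 gives lambda.
delta would need lambda and chi (Rule 4), but chi is never established. chi would need delta and psi (Rule 2), but delta is never established.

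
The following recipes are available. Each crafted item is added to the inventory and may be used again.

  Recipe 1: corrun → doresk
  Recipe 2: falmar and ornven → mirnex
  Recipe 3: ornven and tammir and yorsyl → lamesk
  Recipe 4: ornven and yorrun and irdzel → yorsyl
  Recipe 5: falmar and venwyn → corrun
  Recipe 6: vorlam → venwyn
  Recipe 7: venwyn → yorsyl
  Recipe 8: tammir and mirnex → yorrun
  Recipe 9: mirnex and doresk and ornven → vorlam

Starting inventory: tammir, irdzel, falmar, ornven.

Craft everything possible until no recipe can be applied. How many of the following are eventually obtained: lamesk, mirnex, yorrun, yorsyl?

falmar and ornven → mirnex (Recipe 2).
tammir and mirnex → yorrun (Recipe 8).
ornven and yorrun and irdzel → yorsyl (Recipe 4).
ornven and tammir and yorsyl → lamesk (Recipe 3).
lamesk: reached.
mirnex: reached.
yorrun: reached.
yorsyl: reached.
All 4 are reached.

4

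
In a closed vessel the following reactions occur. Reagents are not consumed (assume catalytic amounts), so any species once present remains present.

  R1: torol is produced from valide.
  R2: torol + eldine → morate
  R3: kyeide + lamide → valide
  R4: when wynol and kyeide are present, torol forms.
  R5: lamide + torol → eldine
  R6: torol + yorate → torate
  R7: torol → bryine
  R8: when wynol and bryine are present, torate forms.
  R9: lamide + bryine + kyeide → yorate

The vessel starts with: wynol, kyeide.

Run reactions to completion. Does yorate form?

No

yorate would need lamide, bryine, and kyeide (R9), but lamide never forms.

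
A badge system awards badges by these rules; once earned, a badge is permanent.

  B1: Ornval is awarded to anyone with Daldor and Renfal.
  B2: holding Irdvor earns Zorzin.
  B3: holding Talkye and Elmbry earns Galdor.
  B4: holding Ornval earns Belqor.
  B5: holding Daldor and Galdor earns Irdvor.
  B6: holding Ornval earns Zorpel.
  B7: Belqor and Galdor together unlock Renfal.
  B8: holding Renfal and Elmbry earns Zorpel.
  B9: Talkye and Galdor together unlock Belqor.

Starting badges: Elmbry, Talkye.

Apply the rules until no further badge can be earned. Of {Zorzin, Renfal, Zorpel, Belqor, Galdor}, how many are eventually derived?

4

With Talkye and Elmbry, Galdor is earned (B3).
With Talkye and Galdor, Belqor is earned (B9).
With Belqor and Galdor, Renfal is earned (B7).
With Renfal and Elmbry, Zorpel is earned (B8).
Zorzin would need Irdvor (B2), but Irdvor is never earned.
Renfal: reached.
Zorpel: reached.
Belqor: reached.
Galdor: reached.
Reached: Renfal, Zorpel, Belqor, and Galdor — 4 of the 5.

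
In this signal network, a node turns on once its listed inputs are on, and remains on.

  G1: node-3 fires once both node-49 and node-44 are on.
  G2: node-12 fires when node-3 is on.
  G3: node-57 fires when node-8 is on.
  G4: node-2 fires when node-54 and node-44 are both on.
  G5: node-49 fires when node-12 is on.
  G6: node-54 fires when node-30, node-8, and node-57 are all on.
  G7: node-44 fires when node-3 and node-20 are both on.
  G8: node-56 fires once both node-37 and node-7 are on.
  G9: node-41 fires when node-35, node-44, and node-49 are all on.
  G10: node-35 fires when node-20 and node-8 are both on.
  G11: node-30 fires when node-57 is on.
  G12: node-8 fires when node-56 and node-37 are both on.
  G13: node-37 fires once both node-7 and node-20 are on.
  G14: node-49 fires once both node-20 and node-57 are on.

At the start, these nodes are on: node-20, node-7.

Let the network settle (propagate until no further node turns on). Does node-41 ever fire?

node-41 would need node-35, node-44, and node-49 (G9), but node-44 never turns on.

No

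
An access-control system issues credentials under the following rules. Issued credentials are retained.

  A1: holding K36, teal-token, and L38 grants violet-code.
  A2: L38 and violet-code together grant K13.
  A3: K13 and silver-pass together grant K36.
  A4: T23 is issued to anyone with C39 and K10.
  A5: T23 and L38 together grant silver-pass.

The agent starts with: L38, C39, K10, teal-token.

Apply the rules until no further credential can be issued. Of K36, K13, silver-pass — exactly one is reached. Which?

silver-pass

Holding C39 and K10 grants T23 (A4).
Holding T23 and L38 grants silver-pass (A5).
K13 would need L38 and violet-code (A2), but violet-code is never granted. K36 would need K13 and silver-pass (A3), but K13 is never granted.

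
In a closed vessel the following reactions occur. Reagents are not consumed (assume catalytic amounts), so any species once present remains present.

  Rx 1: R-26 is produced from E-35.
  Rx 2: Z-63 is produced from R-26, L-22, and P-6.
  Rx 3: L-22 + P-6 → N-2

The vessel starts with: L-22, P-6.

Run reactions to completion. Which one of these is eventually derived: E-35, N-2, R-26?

N-2

L-22 and P-6 present → N-2 forms (Rx 3).
R-26 would need E-35 (Rx 1), but E-35 never forms. No rule produces E-35, and it is not given.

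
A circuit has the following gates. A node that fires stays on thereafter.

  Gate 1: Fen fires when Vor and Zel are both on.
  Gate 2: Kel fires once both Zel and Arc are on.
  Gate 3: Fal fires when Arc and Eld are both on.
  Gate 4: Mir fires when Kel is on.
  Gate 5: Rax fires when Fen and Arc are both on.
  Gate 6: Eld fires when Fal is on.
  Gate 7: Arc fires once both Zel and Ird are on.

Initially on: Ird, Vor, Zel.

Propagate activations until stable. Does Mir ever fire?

Zel and Ird are on, so Arc fires (Gate 7).
Gate 2: Zel and Arc on → Kel on.
Kel is on, so Mir fires (Gate 4).

Yes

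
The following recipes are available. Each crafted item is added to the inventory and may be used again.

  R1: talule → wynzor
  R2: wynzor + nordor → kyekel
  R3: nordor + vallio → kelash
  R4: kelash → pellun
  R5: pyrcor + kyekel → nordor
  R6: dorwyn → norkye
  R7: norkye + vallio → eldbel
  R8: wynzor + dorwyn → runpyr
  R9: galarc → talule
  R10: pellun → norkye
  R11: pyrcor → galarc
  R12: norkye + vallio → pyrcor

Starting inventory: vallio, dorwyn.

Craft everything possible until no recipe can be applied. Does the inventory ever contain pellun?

No

pellun would need kelash (R4), but kelash is never obtained.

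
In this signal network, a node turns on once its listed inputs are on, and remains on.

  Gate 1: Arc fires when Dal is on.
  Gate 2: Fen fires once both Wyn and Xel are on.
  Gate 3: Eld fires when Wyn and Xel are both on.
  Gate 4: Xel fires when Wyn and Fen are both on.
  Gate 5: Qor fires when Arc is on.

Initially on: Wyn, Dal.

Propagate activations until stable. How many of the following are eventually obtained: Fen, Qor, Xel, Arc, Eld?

Dal is on, so Arc fires (Gate 1).
Gate 5: Arc on → Qor on.
Fen would need Wyn and Xel (Gate 2), but Xel never turns on.
Qor: reached.
Xel would need Wyn and Fen (Gate 4), but Fen never turns on.
Arc: reached.
Eld would need Wyn and Xel (Gate 3), but Xel never turns on.
Reached: Qor and Arc — 2 of the 5.

2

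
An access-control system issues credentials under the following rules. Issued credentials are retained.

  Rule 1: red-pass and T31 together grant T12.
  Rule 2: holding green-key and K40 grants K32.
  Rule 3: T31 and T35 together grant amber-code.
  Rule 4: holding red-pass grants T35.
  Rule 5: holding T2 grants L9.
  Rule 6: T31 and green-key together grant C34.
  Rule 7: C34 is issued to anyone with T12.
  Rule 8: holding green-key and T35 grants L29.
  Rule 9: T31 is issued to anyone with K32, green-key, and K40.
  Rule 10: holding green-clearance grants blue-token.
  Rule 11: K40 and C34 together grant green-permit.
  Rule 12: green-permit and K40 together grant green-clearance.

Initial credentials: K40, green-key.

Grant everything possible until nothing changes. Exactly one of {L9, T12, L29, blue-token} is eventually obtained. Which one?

blue-token

Holding green-key and K40 grants K32 (Rule 2).
Holding K32, green-key, and K40 grants T31 (Rule 9).
Holding T31 and green-key grants C34 (Rule 6).
Holding K40 and C34 grants green-permit (Rule 11).
Holding green-permit and K40 grants green-clearance (Rule 12).
Holding green-clearance grants blue-token (Rule 10).
L29 would need green-key and T35 (Rule 8), but T35 is never granted. T12 would need red-pass and T31 (Rule 1), but red-pass is never granted. L9 would need T2 (Rule 5), but T2 is never granted.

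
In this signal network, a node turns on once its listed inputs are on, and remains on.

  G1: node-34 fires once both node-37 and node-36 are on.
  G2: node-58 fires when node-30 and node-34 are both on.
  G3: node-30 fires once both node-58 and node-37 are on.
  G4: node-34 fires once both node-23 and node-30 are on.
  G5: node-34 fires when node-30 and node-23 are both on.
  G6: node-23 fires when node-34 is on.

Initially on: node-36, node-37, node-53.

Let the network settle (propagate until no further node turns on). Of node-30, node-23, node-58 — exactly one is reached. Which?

node-37 and node-36 are on, so node-34 fires (G1).
G6: node-34 on → node-23 on.
node-58 would need node-30 and node-34 (G2), but node-30 never turns on. node-30 would need node-58 and node-37 (G3), but node-58 never turns on.

node-23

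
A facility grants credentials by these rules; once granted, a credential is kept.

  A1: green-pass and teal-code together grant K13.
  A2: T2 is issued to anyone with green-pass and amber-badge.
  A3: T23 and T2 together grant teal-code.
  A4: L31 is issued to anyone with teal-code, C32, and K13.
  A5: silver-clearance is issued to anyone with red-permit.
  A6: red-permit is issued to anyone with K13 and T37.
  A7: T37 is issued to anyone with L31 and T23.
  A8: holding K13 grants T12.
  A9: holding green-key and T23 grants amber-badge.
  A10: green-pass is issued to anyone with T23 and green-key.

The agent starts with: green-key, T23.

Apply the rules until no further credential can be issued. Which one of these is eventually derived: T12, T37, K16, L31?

T12

Holding green-key and T23 grants amber-badge (A9).
Holding T23 and green-key grants green-pass (A10).
Holding green-pass and amber-badge grants T2 (A2).
Holding T23 and T2 grants teal-code (A3).
Holding green-pass and teal-code grants K13 (A1).
Holding K13 grants T12 (A8).
No rule produces K16, and it is not given. T37 would need L31 and T23 (A7), but L31 is never granted. L31 would need teal-code, C32, and K13 (A4), but C32 is never granted.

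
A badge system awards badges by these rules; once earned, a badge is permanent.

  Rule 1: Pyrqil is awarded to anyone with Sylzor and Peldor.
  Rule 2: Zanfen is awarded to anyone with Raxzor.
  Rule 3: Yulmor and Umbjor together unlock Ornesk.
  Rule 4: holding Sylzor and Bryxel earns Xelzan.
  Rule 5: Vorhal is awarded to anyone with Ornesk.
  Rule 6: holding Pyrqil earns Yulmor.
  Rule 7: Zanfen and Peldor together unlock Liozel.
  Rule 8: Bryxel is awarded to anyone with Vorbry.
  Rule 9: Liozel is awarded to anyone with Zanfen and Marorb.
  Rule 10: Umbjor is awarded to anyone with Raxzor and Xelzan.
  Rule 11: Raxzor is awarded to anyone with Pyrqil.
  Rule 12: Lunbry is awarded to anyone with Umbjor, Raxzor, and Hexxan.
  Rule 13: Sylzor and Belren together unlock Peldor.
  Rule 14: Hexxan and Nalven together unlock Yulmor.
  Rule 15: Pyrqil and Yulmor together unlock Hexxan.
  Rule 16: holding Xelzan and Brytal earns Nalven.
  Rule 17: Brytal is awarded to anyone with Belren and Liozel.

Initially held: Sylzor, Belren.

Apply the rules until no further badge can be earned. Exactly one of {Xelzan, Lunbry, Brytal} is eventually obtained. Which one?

Brytal

With Sylzor and Belren, Peldor is earned (Rule 13).
With Sylzor and Peldor, Pyrqil is earned (Rule 1).
With Pyrqil, Raxzor is earned (Rule 11).
With Raxzor, Zanfen is earned (Rule 2).
With Zanfen and Peldor, Liozel is earned (Rule 7).
With Belren and Liozel, Brytal is earned (Rule 17).
Lunbry would need Umbjor, Raxzor, and Hexxan (Rule 12), but Umbjor is never earned. Xelzan would need Sylzor and Bryxel (Rule 4), but Bryxel is never earned.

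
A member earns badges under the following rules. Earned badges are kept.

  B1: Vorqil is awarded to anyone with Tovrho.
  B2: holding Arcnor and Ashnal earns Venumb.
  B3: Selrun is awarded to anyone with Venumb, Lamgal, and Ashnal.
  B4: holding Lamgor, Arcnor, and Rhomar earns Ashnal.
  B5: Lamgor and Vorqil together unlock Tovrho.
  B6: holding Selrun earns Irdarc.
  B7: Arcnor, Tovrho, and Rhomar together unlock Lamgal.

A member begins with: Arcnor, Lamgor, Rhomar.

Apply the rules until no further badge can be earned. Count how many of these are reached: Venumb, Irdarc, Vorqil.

With Lamgor, Arcnor, and Rhomar, Ashnal is earned (B4).
With Arcnor and Ashnal, Venumb is earned (B2).
Venumb: reached.
Irdarc would need Selrun (B6), but Selrun is never earned.
Vorqil would need Tovrho (B1), but Tovrho is never earned.
Reached: Venumb — 1 of the 3.

1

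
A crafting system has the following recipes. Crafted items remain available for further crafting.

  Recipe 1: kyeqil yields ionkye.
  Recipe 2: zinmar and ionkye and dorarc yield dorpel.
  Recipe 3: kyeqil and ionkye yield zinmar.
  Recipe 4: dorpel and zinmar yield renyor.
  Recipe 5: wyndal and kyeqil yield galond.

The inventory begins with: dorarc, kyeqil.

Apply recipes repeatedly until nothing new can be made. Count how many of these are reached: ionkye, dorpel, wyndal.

Using Recipe 1, kyeqil makes ionkye.
kyeqil and ionkye → zinmar (Recipe 3).
Using Recipe 2, zinmar, ionkye, and dorarc make dorpel.
ionkye: reached.
dorpel: reached.
No rule produces wyndal, and it is not given.
Reached: ionkye and dorpel — 2 of the 3.

2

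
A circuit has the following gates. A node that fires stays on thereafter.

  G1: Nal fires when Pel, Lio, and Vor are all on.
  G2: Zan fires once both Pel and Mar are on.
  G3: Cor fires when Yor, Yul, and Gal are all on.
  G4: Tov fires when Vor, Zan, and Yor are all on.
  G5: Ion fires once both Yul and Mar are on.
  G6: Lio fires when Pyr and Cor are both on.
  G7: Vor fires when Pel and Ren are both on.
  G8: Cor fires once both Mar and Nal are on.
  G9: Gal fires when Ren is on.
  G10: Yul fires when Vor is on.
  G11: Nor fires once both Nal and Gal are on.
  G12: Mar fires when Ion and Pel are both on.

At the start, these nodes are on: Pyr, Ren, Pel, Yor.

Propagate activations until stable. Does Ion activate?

Ion would need Yul and Mar (G5), but Mar never turns on.

No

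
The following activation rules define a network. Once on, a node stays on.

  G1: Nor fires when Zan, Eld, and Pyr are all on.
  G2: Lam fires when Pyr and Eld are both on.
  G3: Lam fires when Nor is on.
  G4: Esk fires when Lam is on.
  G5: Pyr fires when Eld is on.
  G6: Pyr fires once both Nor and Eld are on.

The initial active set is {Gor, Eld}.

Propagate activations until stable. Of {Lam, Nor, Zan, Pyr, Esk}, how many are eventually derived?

3

Eld is on, so Pyr fires (G5).
G2: Pyr and Eld on → Lam on.
Lam is on, so Esk fires (G4).
Lam: reached.
Nor would need Zan, Eld, and Pyr (G1), but Zan never turns on.
No rule produces Zan, and it is not given.
Pyr: reached.
Esk: reached.
Reached: Lam, Pyr, and Esk — 3 of the 5.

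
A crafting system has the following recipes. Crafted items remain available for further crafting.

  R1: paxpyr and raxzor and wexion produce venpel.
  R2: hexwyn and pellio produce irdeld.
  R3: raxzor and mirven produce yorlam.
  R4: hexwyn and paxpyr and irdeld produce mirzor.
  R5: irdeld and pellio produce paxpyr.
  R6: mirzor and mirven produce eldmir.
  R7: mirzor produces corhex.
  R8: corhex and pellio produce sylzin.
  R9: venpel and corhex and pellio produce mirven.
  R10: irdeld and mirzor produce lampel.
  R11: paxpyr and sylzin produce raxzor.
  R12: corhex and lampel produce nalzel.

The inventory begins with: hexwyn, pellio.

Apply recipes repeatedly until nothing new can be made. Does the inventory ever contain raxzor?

Using R2, hexwyn and pellio make irdeld.
irdeld and pellio → paxpyr (R5).
Using R4, hexwyn, paxpyr, and irdeld make mirzor.
Using R7, mirzor makes corhex.
corhex and pellio → sylzin (R8).
Using R11, paxpyr and sylzin make raxzor.

Yes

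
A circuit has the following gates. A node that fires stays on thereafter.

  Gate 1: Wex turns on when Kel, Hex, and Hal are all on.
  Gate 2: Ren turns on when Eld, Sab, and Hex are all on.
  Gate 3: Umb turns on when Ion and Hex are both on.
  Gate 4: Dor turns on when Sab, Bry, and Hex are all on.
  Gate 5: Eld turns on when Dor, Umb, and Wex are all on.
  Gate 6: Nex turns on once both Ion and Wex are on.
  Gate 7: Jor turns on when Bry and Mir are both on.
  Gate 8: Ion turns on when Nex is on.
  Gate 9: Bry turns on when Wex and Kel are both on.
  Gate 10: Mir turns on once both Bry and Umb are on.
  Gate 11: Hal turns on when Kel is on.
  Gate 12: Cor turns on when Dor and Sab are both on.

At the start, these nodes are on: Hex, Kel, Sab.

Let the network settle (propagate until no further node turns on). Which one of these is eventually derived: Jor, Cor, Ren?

Cor

Gate 11: Kel on → Hal on.
Gate 1: Kel, Hex, and Hal on → Wex on.
Gate 9: Wex and Kel on → Bry on.
Gate 4: Sab, Bry, and Hex on → Dor on.
Gate 12: Dor and Sab on → Cor on.
Jor would need Bry and Mir (Gate 7), but Mir never turns on. Ren would need Eld, Sab, and Hex (Gate 2), but Eld never turns on.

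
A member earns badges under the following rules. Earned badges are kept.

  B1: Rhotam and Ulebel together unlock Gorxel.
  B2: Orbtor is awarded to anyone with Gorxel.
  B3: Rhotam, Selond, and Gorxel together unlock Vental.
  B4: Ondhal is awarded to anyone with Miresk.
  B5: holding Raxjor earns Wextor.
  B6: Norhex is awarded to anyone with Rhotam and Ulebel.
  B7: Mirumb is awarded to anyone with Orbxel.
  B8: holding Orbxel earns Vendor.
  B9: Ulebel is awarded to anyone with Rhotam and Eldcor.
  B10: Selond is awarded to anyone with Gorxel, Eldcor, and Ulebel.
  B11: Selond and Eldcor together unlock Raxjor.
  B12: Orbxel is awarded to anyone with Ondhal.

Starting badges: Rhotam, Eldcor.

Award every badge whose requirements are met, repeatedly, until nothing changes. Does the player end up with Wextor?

Yes

With Rhotam and Eldcor, Ulebel is earned (B9).
With Rhotam and Ulebel, Gorxel is earned (B1).
With Gorxel, Eldcor, and Ulebel, Selond is earned (B10).
With Selond and Eldcor, Raxjor is earned (B11).
With Raxjor, Wextor is earned (B5).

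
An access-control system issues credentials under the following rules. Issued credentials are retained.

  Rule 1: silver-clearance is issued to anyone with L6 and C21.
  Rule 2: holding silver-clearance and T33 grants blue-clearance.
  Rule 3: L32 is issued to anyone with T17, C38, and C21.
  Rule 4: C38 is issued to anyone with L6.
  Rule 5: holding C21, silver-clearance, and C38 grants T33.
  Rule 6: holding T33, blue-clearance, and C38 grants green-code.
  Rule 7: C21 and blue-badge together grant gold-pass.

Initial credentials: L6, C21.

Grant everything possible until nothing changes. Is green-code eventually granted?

Holding L6 and C21 grants silver-clearance (Rule 1).
Holding L6 grants C38 (Rule 4).
Holding C21, silver-clearance, and C38 grants T33 (Rule 5).
Holding silver-clearance and T33 grants blue-clearance (Rule 2).
Holding T33, blue-clearance, and C38 grants green-code (Rule 6).

Yes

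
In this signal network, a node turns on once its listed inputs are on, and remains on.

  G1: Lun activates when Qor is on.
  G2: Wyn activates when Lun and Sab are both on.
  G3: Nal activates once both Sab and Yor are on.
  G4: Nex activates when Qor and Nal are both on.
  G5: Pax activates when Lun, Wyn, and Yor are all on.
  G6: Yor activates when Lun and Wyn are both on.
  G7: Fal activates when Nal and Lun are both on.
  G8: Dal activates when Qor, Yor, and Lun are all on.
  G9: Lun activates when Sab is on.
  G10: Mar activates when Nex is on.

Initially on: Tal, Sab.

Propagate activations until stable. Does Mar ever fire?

Mar would need Nex (G10), but Nex never turns on.

No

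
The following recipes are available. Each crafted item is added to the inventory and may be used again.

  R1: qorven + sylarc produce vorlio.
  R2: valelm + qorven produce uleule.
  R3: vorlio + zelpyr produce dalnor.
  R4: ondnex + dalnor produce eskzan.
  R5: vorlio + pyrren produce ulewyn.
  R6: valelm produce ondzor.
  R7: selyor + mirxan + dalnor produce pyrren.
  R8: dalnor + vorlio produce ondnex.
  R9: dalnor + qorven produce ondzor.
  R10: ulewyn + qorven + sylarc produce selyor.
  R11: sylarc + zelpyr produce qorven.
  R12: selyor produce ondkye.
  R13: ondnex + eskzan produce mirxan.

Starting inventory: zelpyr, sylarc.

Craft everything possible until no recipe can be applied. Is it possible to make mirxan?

Yes

sylarc + zelpyr → qorven (R11).
Using R1, qorven and sylarc make vorlio.
vorlio + zelpyr → dalnor (R3).
dalnor + vorlio → ondnex (R8).
Using R4, ondnex and dalnor make eskzan.
ondnex + eskzan → mirxan (R13).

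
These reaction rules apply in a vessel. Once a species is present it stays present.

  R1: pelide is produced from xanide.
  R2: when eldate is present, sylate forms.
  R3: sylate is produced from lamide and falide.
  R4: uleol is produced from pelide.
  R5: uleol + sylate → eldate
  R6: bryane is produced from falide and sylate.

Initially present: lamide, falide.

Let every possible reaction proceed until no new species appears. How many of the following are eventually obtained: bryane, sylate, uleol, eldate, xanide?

lamide and falide present → sylate forms (R3).
falide and sylate present → bryane forms (R6).
bryane: reached.
sylate: reached.
uleol would need pelide (R4), but pelide never forms.
eldate would need uleol and sylate (R5), but uleol never forms.
No rule produces xanide, and it is not given.
Reached: bryane and sylate — 2 of the 5.

2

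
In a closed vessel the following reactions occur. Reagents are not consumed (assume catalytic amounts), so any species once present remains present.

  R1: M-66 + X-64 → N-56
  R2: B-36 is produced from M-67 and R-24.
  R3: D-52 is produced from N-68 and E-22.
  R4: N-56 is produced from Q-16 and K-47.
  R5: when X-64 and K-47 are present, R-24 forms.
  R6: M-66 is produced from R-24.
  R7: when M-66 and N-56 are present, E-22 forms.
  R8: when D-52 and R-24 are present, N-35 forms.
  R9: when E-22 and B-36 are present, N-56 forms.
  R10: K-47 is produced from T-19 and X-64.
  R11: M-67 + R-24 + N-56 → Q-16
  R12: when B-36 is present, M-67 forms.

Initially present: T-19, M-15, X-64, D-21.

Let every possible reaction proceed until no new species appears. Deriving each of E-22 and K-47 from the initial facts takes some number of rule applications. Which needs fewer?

K-47

K-47: T-19 and X-64 present → K-47 forms (R10). [1 rule application]
E-22: T-19 and X-64 present → K-47 forms (R10). X-64 and K-47 present → R-24 forms (R5). R-24 present → M-66 forms (R6). M-66 and X-64 present → N-56 forms (R1). M-66 and N-56 present → E-22 forms (R7). [5 rule applications]
K-47 needs fewer.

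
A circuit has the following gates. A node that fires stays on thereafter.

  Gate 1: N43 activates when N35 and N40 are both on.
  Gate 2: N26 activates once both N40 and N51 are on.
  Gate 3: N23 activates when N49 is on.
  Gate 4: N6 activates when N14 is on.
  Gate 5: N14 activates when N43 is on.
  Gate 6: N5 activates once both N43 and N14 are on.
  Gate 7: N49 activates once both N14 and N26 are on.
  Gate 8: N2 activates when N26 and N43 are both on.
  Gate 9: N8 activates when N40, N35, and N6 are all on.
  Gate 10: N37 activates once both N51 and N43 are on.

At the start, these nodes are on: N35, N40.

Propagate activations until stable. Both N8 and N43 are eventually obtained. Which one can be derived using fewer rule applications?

N43: N35 and N40 are on, so N43 activates (Gate 1). [1 rule application]
N8: Gate 1: N35 and N40 on → N43 on. Gate 5: N43 on → N14 on. Gate 4: N14 on → N6 on. Gate 9: N40, N35, and N6 on → N8 on. [4 rule applications]
N43 needs fewer.

N43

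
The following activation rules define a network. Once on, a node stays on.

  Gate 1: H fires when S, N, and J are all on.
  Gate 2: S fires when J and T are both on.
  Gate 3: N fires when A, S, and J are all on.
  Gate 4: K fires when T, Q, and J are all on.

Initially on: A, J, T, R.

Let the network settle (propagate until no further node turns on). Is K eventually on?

No

K would need T, Q, and J (Gate 4), but Q never turns on.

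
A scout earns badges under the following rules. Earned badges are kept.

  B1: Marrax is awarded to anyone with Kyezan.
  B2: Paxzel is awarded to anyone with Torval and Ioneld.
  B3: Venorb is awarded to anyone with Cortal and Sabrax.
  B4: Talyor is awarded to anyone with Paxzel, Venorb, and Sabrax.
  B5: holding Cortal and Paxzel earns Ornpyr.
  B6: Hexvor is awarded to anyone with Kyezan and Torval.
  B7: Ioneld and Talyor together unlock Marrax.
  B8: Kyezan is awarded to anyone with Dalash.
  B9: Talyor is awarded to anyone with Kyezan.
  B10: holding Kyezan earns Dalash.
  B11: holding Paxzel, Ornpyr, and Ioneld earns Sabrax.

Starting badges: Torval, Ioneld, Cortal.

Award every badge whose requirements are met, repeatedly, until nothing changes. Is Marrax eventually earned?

With Torval and Ioneld, Paxzel is earned (B2).
With Cortal and Paxzel, Ornpyr is earned (B5).
With Paxzel, Ornpyr, and Ioneld, Sabrax is earned (B11).
With Cortal and Sabrax, Venorb is earned (B3).
With Paxzel, Venorb, and Sabrax, Talyor is earned (B4).
With Ioneld and Talyor, Marrax is earned (B7).

Yes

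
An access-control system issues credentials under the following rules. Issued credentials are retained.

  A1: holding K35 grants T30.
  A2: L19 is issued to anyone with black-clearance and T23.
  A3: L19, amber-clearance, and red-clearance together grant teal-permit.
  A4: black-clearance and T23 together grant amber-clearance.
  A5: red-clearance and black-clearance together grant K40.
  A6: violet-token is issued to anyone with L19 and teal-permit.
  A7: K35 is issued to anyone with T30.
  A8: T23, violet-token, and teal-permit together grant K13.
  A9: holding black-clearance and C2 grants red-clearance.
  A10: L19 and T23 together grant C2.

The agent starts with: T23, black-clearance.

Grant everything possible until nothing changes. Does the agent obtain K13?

Yes

Holding black-clearance and T23 grants L19 (A2).
Holding black-clearance and T23 grants amber-clearance (A4).
Holding L19 and T23 grants C2 (A10).
Holding black-clearance and C2 grants red-clearance (A9).
Holding L19, amber-clearance, and red-clearance grants teal-permit (A3).
Holding L19 and teal-permit grants violet-token (A6).
Holding T23, violet-token, and teal-permit grants K13 (A8).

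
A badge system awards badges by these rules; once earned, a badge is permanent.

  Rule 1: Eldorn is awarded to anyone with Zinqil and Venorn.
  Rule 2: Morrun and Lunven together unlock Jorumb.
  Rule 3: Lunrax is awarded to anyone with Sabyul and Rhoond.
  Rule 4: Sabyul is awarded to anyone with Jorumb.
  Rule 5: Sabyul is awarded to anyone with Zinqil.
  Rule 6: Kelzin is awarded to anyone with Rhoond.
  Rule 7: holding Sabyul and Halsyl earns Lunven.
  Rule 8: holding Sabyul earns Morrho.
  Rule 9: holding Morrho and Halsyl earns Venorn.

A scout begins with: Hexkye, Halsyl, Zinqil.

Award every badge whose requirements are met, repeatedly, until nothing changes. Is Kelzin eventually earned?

Kelzin would need Rhoond (Rule 6), but Rhoond is never earned.

No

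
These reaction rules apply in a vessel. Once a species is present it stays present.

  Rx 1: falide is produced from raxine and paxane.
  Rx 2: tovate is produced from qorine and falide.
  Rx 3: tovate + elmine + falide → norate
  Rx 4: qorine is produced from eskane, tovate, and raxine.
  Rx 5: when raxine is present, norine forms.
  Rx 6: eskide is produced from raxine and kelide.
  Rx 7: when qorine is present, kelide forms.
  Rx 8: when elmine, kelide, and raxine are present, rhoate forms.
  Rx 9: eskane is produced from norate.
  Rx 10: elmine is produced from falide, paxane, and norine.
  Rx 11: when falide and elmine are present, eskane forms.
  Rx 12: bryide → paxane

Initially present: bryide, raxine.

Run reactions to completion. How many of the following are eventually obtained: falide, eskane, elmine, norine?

bryide present → paxane forms (Rx 12).
raxine present → norine forms (Rx 5).
raxine and paxane present → falide forms (Rx 1).
falide, paxane, and norine present → elmine forms (Rx 10).
falide and elmine present → eskane forms (Rx 11).
falide: reached.
eskane: reached.
elmine: reached.
norine: reached.
All 4 are reached.

4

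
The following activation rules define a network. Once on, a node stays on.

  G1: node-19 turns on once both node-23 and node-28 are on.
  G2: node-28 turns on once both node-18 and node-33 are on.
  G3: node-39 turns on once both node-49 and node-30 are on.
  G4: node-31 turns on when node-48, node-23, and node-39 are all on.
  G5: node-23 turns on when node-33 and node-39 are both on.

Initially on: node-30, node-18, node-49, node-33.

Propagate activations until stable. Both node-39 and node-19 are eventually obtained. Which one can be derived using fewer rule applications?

node-39

node-39: G3: node-49 and node-30 on → node-39 on. [1 rule application]
node-19: node-49 and node-30 are on, so node-39 turns on (G3). G2: node-18 and node-33 on → node-28 on. G5: node-33 and node-39 on → node-23 on. node-23 and node-28 are on, so node-19 turns on (G1). [4 rule applications]
node-39 needs fewer.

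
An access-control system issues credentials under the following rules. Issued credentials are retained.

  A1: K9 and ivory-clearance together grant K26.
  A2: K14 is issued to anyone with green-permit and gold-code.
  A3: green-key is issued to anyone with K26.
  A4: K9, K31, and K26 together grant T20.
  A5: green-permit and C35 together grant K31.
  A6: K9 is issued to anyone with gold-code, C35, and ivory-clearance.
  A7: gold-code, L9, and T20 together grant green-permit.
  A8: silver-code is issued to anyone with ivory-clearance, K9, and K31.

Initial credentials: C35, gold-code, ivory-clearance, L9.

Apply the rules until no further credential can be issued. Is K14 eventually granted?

K14 would need green-permit and gold-code (A2), but green-permit is never granted.

No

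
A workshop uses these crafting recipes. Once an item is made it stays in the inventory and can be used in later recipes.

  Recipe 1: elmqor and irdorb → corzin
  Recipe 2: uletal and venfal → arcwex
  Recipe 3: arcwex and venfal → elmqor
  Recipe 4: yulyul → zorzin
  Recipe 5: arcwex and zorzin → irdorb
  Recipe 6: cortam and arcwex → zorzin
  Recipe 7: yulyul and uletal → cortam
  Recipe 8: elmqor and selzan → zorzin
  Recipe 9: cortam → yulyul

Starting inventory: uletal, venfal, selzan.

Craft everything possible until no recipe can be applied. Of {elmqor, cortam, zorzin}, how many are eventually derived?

2

Using Recipe 2, uletal and venfal make arcwex.
Using Recipe 3, arcwex and venfal make elmqor.
elmqor and selzan → zorzin (Recipe 8).
elmqor: reached.
cortam would need yulyul and uletal (Recipe 7), but yulyul is never obtained.
zorzin: reached.
Reached: elmqor and zorzin — 2 of the 3.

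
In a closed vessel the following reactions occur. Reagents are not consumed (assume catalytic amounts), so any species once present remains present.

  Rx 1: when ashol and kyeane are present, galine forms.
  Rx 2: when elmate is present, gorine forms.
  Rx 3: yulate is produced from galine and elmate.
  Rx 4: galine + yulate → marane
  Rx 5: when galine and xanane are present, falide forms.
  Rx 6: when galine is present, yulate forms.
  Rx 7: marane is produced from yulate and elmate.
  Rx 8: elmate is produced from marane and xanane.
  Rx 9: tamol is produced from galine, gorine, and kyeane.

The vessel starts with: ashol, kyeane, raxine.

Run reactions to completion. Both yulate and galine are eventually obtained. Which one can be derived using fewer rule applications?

galine

galine: ashol and kyeane present → galine forms (Rx 1). [1 rule application]
yulate: ashol and kyeane present → galine forms (Rx 1). galine present → yulate forms (Rx 6). [2 rule applications]
galine needs fewer.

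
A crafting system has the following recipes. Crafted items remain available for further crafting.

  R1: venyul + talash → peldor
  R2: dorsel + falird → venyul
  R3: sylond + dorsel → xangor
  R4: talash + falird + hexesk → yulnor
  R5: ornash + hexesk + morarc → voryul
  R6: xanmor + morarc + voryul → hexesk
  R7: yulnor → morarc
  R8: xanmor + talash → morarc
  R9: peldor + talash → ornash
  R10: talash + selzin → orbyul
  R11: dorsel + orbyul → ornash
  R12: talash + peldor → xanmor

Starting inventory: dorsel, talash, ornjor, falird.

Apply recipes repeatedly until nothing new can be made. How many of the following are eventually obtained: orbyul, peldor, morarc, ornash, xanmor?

4

dorsel + falird → venyul (R2).
venyul + talash → peldor (R1).
talash + peldor → xanmor (R12).
peldor + talash → ornash (R9).
Using R8, xanmor and talash make morarc.
orbyul would need talash and selzin (R10), but selzin is never obtained.
peldor: reached.
morarc: reached.
ornash: reached.
xanmor: reached.
Reached: peldor, morarc, ornash, and xanmor — 4 of the 5.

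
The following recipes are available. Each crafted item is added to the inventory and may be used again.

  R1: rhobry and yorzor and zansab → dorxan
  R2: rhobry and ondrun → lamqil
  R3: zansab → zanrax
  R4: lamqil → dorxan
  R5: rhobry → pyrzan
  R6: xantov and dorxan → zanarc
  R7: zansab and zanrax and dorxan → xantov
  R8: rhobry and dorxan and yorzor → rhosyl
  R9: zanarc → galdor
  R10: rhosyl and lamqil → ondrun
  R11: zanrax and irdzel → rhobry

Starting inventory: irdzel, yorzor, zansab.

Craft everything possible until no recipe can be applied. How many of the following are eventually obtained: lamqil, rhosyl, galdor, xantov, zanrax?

4

Using R3, zansab makes zanrax.
Using R11, zanrax and irdzel make rhobry.
Using R1, rhobry, yorzor, and zansab make dorxan.
rhobry and dorxan and yorzor → rhosyl (R8).
zansab and zanrax and dorxan → xantov (R7).
xantov and dorxan → zanarc (R6).
Using R9, zanarc makes galdor.
lamqil would need rhobry and ondrun (R2), but ondrun is never obtained.
rhosyl: reached.
galdor: reached.
xantov: reached.
zanrax: reached.
Reached: rhosyl, galdor, xantov, and zanrax — 4 of the 5.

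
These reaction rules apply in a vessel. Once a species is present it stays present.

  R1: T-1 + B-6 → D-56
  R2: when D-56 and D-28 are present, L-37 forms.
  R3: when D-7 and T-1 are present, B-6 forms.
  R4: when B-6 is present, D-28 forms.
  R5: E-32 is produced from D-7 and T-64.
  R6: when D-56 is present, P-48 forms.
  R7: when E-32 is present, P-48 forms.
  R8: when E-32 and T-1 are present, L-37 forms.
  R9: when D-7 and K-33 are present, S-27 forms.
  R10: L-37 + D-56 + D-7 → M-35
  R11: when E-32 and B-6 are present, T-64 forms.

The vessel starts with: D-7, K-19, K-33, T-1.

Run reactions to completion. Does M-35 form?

Yes

D-7 and T-1 present → B-6 forms (R3).
T-1 and B-6 present → D-56 forms (R1).
B-6 present → D-28 forms (R4).
D-56 and D-28 present → L-37 forms (R2).
L-37, D-56, and D-7 present → M-35 forms (R10).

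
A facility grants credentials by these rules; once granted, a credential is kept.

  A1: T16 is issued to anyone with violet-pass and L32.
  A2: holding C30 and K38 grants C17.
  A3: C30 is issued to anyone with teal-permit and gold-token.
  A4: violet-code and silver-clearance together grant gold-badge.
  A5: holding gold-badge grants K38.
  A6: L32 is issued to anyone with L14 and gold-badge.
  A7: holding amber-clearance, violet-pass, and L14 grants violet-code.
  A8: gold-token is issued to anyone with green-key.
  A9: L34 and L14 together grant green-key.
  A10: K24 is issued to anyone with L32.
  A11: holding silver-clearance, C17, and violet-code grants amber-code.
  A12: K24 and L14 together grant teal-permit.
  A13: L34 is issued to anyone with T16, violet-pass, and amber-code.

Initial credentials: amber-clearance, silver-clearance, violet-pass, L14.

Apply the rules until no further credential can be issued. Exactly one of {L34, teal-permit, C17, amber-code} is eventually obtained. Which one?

teal-permit

Holding amber-clearance, violet-pass, and L14 grants violet-code (A7).
Holding violet-code and silver-clearance grants gold-badge (A4).
Holding L14 and gold-badge grants L32 (A6).
Holding L32 grants K24 (A10).
Holding K24 and L14 grants teal-permit (A12).
L34 would need T16, violet-pass, and amber-code (A13), but amber-code is never granted. amber-code would need silver-clearance, C17, and violet-code (A11), but C17 is never granted. C17 would need C30 and K38 (A2), but C30 is never granted.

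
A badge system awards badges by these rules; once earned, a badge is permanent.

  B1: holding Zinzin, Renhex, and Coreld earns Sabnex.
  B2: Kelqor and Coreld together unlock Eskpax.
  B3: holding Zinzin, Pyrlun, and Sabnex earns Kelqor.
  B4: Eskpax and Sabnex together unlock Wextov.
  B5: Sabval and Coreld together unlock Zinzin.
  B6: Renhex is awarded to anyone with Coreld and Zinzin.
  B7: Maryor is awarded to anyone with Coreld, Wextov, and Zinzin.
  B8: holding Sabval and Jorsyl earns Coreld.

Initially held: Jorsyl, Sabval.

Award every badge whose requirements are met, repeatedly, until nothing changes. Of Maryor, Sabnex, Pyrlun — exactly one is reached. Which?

Sabnex

With Sabval and Jorsyl, Coreld is earned (B8).
With Sabval and Coreld, Zinzin is earned (B5).
With Coreld and Zinzin, Renhex is earned (B6).
With Zinzin, Renhex, and Coreld, Sabnex is earned (B1).
No rule produces Pyrlun, and it is not given. Maryor would need Coreld, Wextov, and Zinzin (B7), but Wextov is never earned.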